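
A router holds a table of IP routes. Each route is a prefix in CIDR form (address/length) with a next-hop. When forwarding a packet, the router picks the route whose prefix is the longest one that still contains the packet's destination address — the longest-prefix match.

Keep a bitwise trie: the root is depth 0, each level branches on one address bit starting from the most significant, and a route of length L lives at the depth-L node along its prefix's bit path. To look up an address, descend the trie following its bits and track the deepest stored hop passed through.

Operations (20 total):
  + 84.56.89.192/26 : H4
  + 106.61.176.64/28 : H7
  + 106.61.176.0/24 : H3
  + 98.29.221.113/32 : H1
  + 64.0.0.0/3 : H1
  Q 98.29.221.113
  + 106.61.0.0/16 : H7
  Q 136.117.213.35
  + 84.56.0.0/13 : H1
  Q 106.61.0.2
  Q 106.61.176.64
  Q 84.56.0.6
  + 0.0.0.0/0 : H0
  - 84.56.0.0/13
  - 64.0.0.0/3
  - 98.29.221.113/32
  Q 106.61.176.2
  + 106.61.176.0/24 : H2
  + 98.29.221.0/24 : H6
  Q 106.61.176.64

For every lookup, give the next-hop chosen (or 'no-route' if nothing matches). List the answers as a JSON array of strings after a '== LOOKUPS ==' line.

Process each operation:
  + 84.56.89.192/26 (H4) depth=26
  + 106.61.176.64/28 (H7) depth=28
  + 106.61.176.0/24 (H3) depth=24
  + 98.29.221.113/32 (H1) depth=32
  + 64.0.0.0/3 (H1) depth=3
  Q 98.29.221.113: descend 01100010000111011101110101110001 ; hops seen [H1] ; pick H1
  + 106.61.0.0/16 (H7) depth=16
  Q 136.117.213.35: descend ε ; hops seen [∅] ; pick no-route
  + 84.56.0.0/13 (H1) depth=13
  Q 106.61.0.2: descend 0110101000111101 ; hops seen [H7] ; pick H7
  Q 106.61.176.64: descend 0110101000111101101100000100 ; hops seen [H7,H3,H7] ; pick H7
  Q 84.56.0.6: descend 01010100001110000 ; hops seen [H1,H1] ; pick H1
  + 0.0.0.0/0 (H0) depth=0
  - 84.56.0.0/13 clear@13
  - 64.0.0.0/3 clear@3
  - 98.29.221.113/32 clear@32
  Q 106.61.176.2: descend 0110101000111101101100000 ; hops seen [H0,H7,H3] ; pick H3
  + 106.61.176.0/24 (H2) depth=24
  + 98.29.221.0/24 (H6) depth=24
  Q 106.61.176.64: descend 0110101000111101101100000100 ; hops seen [H0,H7,H2,H7] ; pick H7

== LOOKUPS ==
["H1","no-route","H7","H7","H1","H3","H7"]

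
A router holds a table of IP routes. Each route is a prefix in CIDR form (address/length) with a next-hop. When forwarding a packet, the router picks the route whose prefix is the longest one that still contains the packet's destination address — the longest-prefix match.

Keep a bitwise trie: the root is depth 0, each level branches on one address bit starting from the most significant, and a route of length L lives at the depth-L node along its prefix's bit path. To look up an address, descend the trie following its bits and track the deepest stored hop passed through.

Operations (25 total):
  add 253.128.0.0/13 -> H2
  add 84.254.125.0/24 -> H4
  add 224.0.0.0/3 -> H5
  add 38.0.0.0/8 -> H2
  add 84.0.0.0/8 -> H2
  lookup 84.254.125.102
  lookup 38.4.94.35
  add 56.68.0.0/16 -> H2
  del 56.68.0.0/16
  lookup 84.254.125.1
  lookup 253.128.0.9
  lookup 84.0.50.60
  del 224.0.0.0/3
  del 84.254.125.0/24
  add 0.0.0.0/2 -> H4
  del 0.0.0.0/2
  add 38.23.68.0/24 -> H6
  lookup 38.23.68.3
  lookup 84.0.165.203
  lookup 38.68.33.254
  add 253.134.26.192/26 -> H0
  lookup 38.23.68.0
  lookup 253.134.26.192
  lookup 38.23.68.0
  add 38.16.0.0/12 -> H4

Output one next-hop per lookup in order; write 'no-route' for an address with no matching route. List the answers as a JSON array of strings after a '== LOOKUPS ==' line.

Trace:
  + 253.128.0.0/13 (H2) depth=13
  + 84.254.125.0/24 (H4) depth=24
  + 224.0.0.0/3 (H5) depth=3
  + 38.0.0.0/8 (H2) depth=8
  + 84.0.0.0/8 (H2) depth=8
  lookup 84.254.125.102: bits 010101001111111001111101 walk d0:-→d1:-→d2:-→d3:-→d4:-→d5:-→d6:-→d7:-→d8:H2→d9:-→d10:-→d11:-→d12:-→d13:-→d14:-→d15:-→d16:-→d17:-→d18:-→d19:-→d20:-→d21:-→d22:-→d23:-→d24:H4 -> H4
  lookup 38.4.94.35: bits 00100110 walk d0:-→d1:-→d2:-→d3:-→d4:-→d5:-→d6:-→d7:-→d8:H2 -> H2
  + 56.68.0.0/16 (H2) depth=16
  del 56.68.0.0/16 (clear depth 16)
  lookup 84.254.125.1: bits 010101001111111001111101 walk d0:-→d1:-→d2:-→d3:-→d4:-→d5:-→d6:-→d7:-→d8:H2→d9:-→d10:-→d11:-→d12:-→d13:-→d14:-→d15:-→d16:-→d17:-→d18:-→d19:-→d20:-→d21:-→d22:-→d23:-→d24:H4 -> H4
  lookup 253.128.0.9: bits 1111110110000 walk d0:-→d1:-→d2:-→d3:H5→d4:-→d5:-→d6:-→d7:-→d8:-→d9:-→d10:-→d11:-→d12:-→d13:H2 -> H2
  lookup 84.0.50.60: bits 01010100 walk d0:-→d1:-→d2:-→d3:-→d4:-→d5:-→d6:-→d7:-→d8:H2 -> H2
  del 224.0.0.0/3 (clear depth 3)
  del 84.254.125.0/24 (clear depth 24)
  + 0.0.0.0/2 (H4) depth=2
  del 0.0.0.0/2 (clear depth 2)
  + 38.23.68.0/24 (H6) depth=24
  lookup 38.23.68.3: bits 001001100001011101000100 walk d0:-→d1:-→d2:-→d3:-→d4:-→d5:-→d6:-→d7:-→d8:H2→d9:-→d10:-→d11:-→d12:-→d13:-→d14:-→d15:-→d16:-→d17:-→d18:-→d19:-→d20:-→d21:-→d22:-→d23:-→d24:H6 -> H6
  lookup 84.0.165.203: bits 01010100 walk d0:-→d1:-→d2:-→d3:-→d4:-→d5:-→d6:-→d7:-→d8:H2 -> H2
  lookup 38.68.33.254: bits 001001100 walk d0:-→d1:-→d2:-→d3:-→d4:-→d5:-→d6:-→d7:-→d8:H2→d9:- -> H2
  + 253.134.26.192/26 (H0) depth=26
  lookup 38.23.68.0: bits 001001100001011101000100 walk d0:-→d1:-→d2:-→d3:-→d4:-→d5:-→d6:-→d7:-→d8:H2→d9:-→d10:-→d11:-→d12:-→d13:-→d14:-→d15:-→d16:-→d17:-→d18:-→d19:-→d20:-→d21:-→d22:-→d23:-→d24:H6 -> H6
  lookup 253.134.26.192: bits 11111101100001100001101011 walk d0:-→d1:-→d2:-→d3:-→d4:-→d5:-→d6:-→d7:-→d8:-→d9:-→d10:-→d11:-→d12:-→d13:H2→d14:-→d15:-→d16:-→d17:-→d18:-→d19:-→d20:-→d21:-→d22:-→d23:-→d24:-→d25:-→d26:H0 -> H0
  lookup 38.23.68.0: bits 001001100001011101000100 walk d0:-→d1:-→d2:-→d3:-→d4:-→d5:-→d6:-→d7:-→d8:H2→d9:-→d10:-→d11:-→d12:-→d13:-→d14:-→d15:-→d16:-→d17:-→d18:-→d19:-→d20:-→d21:-→d22:-→d23:-→d24:H6 -> H6
  + 38.16.0.0/12 (H4) depth=12

== LOOKUPS ==
["H4","H2","H4","H2","H2","H6","H2","H2","H6","H0","H6"]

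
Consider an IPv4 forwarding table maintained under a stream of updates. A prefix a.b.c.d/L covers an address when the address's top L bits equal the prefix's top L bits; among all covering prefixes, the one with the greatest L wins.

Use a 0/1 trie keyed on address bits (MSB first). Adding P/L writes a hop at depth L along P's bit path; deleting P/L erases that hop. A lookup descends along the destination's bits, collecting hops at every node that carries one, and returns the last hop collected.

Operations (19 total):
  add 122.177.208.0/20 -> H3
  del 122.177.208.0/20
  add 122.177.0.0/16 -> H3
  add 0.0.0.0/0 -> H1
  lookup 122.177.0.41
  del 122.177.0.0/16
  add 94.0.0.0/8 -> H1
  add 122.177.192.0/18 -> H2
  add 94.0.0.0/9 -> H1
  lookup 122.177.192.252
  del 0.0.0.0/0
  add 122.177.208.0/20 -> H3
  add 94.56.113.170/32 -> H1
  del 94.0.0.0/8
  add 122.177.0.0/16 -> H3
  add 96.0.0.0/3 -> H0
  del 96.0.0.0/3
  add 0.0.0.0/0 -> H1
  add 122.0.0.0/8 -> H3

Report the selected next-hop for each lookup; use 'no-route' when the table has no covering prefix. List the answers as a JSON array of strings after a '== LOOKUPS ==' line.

Process each operation:
  + 122.177.208.0/20 (H3) depth=20
  del 122.177.208.0/20 (clear depth 20)
  + 122.177.0.0/16 (H3) depth=16
  + 0.0.0.0/0 (H1) depth=0
  lookup 122.177.0.41: bits 0111101010110001 walk d0:H1→d1:-→d2:-→d3:-→d4:-→d5:-→d6:-→d7:-→d8:-→d9:-→d10:-→d11:-→d12:-→d13:-→d14:-→d15:-→d16:H3 -> H3
  del 122.177.0.0/16 (clear depth 16)
  + 94.0.0.0/8 (H1) depth=8
  + 122.177.192.0/18 (H2) depth=18
  + 94.0.0.0/9 (H1) depth=9
  lookup 122.177.192.252: bits 0111101010110001110 walk d0:H1→d1:-→d2:-→d3:-→d4:-→d5:-→d6:-→d7:-→d8:-→d9:-→d10:-→d11:-→d12:-→d13:-→d14:-→d15:-→d16:-→d17:-→d18:H2→d19:- -> H2
  del 0.0.0.0/0 (clear depth 0)
  + 122.177.208.0/20 (H3) depth=20
  + 94.56.113.170/32 (H1) depth=32
  del 94.0.0.0/8 (clear depth 8)
  + 122.177.0.0/16 (H3) depth=16
  + 96.0.0.0/3 (H0) depth=3
  del 96.0.0.0/3 (clear depth 3)
  + 0.0.0.0/0 (H1) depth=0
  + 122.0.0.0/8 (H3) depth=8

== LOOKUPS ==
["H3","H2"]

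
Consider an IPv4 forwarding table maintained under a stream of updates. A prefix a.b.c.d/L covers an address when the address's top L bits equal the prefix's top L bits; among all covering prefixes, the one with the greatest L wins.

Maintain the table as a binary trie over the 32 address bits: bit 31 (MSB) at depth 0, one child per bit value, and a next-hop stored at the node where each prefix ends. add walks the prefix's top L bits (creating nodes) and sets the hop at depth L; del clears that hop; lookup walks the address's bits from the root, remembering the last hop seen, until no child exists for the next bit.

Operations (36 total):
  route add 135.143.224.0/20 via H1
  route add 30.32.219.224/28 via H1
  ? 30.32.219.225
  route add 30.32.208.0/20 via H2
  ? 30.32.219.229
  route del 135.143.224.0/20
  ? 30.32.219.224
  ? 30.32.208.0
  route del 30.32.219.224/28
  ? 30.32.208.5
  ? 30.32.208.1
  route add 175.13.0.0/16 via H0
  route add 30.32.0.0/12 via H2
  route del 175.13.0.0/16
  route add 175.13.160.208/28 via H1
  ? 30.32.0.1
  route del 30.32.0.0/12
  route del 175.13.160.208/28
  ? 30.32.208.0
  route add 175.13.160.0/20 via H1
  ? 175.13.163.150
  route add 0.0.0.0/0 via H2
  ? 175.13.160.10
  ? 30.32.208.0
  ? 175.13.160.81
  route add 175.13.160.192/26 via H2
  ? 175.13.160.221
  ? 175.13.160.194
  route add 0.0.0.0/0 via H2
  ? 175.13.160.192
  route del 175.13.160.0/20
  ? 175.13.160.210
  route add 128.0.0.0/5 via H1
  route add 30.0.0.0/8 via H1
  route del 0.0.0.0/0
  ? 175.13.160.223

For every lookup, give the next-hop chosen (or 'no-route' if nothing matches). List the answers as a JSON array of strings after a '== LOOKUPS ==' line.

Apply in order:
  add 135.143.224.0/20 -> H1 at depth 20
  add 30.32.219.224/28 -> H1 at depth 28
  Q 30.32.219.225: descend 0001111000100000110110111110 ; hops seen [H1] ; pick H1
  add 30.32.208.0/20 -> H2 at depth 20
  Q 30.32.219.229: descend 0001111000100000110110111110 ; hops seen [H2,H1] ; pick H1
  - 135.143.224.0/20 clear@20
  Q 30.32.219.224: descend 0001111000100000110110111110 ; hops seen [H2,H1] ; pick H1
  Q 30.32.208.0: descend 00011110001000001101 ; hops seen [H2] ; pick H2
  - 30.32.219.224/28 clear@28
  Q 30.32.208.5: descend 00011110001000001101 ; hops seen [H2] ; pick H2
  Q 30.32.208.1: descend 00011110001000001101 ; hops seen [H2] ; pick H2
  add 175.13.0.0/16 -> H0 at depth 16
  add 30.32.0.0/12 -> H2 at depth 12
  - 175.13.0.0/16 clear@16
  add 175.13.160.208/28 -> H1 at depth 28
  Q 30.32.0.1: descend 0001111000100000 ; hops seen [H2] ; pick H2
  - 30.32.0.0/12 clear@12
  - 175.13.160.208/28 clear@28
  Q 30.32.208.0: descend 00011110001000001101 ; hops seen [H2] ; pick H2
  add 175.13.160.0/20 -> H1 at depth 20
  Q 175.13.163.150: descend 1010111100001101101000 ; hops seen [H1] ; pick H1
  add 0.0.0.0/0 -> H2 at depth 0
  Q 175.13.160.10: descend 101011110000110110100000 ; hops seen [H2,H1] ; pick H1
  Q 30.32.208.0: descend 00011110001000001101 ; hops seen [H2,H2] ; pick H2
  Q 175.13.160.81: descend 101011110000110110100000 ; hops seen [H2,H1] ; pick H1
  add 175.13.160.192/26 -> H2 at depth 26
  Q 175.13.160.221: descend 1010111100001101101000001101 ; hops seen [H2,H1,H2] ; pick H2
  Q 175.13.160.194: descend 101011110000110110100000110 ; hops seen [H2,H1,H2] ; pick H2
  add 0.0.0.0/0 -> H2 at depth 0
  Q 175.13.160.192: descend 101011110000110110100000110 ; hops seen [H2,H1,H2] ; pick H2
  - 175.13.160.0/20 clear@20
  Q 175.13.160.210: descend 1010111100001101101000001101 ; hops seen [H2,H2] ; pick H2
  add 128.0.0.0/5 -> H1 at depth 5
  add 30.0.0.0/8 -> H1 at depth 8
  - 0.0.0.0/0 clear@0
  Q 175.13.160.223: descend 1010111100001101101000001101 ; hops seen [H2] ; pick H2

== LOOKUPS ==
["H1","H1","H1","H2","H2","H2","H2","H2","H1","H1","H2","H1","H2","H2","H2","H2","H2"]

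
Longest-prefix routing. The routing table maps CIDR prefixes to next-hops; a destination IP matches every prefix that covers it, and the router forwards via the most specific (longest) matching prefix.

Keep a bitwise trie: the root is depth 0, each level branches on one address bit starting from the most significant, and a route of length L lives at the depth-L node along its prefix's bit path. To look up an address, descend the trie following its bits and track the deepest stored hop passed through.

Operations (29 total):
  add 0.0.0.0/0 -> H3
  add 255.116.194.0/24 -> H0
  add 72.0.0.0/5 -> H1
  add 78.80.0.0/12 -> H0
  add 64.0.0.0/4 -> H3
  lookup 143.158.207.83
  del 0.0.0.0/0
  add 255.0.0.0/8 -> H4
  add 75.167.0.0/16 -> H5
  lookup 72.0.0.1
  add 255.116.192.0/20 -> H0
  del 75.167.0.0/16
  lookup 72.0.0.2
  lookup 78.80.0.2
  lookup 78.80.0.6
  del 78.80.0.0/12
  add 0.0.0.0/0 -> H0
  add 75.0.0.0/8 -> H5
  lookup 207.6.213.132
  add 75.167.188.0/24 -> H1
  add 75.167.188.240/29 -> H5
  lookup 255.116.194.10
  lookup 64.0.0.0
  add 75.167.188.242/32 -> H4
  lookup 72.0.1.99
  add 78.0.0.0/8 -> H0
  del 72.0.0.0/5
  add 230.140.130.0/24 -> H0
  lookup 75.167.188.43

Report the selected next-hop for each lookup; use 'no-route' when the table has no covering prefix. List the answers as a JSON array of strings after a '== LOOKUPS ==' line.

Process each operation:
  + 0.0.0.0/0 (H3) depth=0
  + 255.116.194.0/24 (H0) depth=24
  + 72.0.0.0/5 (H1) depth=5
  + 78.80.0.0/12 (H0) depth=12
  + 64.0.0.0/4 (H3) depth=4
  Q 143.158.207.83: descend 1 ; hops seen [H3] ; pick H3
  del 0.0.0.0/0 (clear depth 0)
  + 255.0.0.0/8 (H4) depth=8
  + 75.167.0.0/16 (H5) depth=16
  Q 72.0.0.1: descend 010010 ; hops seen [H3,H1] ; pick H1
  + 255.116.192.0/20 (H0) depth=20
  del 75.167.0.0/16 (clear depth 16)
  Q 72.0.0.2: descend 010010 ; hops seen [H3,H1] ; pick H1
  Q 78.80.0.2: descend 010011100101 ; hops seen [H3,H1,H0] ; pick H0
  Q 78.80.0.6: descend 010011100101 ; hops seen [H3,H1,H0] ; pick H0
  del 78.80.0.0/12 (clear depth 12)
  + 0.0.0.0/0 (H0) depth=0
  + 75.0.0.0/8 (H5) depth=8
  Q 207.6.213.132: descend 11 ; hops seen [H0] ; pick H0
  + 75.167.188.0/24 (H1) depth=24
  + 75.167.188.240/29 (H5) depth=29
  Q 255.116.194.10: descend 111111110111010011000010 ; hops seen [H0,H4,H0,H0] ; pick H0
  Q 64.0.0.0: descend 0100 ; hops seen [H0,H3] ; pick H3
  + 75.167.188.242/32 (H4) depth=32
  Q 72.0.1.99: descend 010010 ; hops seen [H0,H3,H1] ; pick H1
  + 78.0.0.0/8 (H0) depth=8
  del 72.0.0.0/5 (clear depth 5)
  + 230.140.130.0/24 (H0) depth=24
  Q 75.167.188.43: descend 010010111010011110111100 ; hops seen [H0,H3,H5,H1] ; pick H1

== LOOKUPS ==
["H3","H1","H1","H0","H0","H0","H0","H3","H1","H1"]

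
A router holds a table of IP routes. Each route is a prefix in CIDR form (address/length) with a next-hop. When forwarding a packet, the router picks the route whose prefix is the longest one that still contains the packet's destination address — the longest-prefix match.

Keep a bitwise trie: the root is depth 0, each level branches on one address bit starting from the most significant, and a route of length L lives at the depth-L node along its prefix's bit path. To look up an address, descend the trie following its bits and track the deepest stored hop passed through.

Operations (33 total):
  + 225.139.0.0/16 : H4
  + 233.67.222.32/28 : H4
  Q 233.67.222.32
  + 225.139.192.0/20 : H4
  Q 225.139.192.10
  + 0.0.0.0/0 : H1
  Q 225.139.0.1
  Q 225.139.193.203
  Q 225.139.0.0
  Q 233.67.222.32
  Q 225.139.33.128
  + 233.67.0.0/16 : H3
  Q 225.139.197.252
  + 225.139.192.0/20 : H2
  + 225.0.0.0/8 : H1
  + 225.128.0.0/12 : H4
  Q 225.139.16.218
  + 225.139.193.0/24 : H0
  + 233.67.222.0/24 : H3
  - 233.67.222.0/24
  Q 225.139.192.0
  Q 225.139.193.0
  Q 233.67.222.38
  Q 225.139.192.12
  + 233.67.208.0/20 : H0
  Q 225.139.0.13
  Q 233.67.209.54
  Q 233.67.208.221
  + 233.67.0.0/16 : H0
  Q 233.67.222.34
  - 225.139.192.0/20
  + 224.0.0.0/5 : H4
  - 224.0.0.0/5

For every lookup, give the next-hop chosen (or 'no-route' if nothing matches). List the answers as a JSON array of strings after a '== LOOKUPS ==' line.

Process each operation:
  + 225.139.0.0/16 (H4) depth=16
  + 233.67.222.32/28 (H4) depth=28
  ? 233.67.222.32  path d0:-→d1:-→d2:-→d3:-→d4:-→d5:-→d6:-→d7:-→d8:-→d9:-→d10:-→d11:-→d12:-→d13:-→d14:-→d15:-→d16:-→d17:-→d18:-→d19:-→d20:-→d21:-→d22:-→d23:-→d24:-→d25:-→d26:-→d27:-→d28:H4  best=H4
  + 225.139.192.0/20 (H4) depth=20
  ? 225.139.192.10  path d0:-→d1:-→d2:-→d3:-→d4:-→d5:-→d6:-→d7:-→d8:-→d9:-→d10:-→d11:-→d12:-→d13:-→d14:-→d15:-→d16:H4→d17:-→d18:-→d19:-→d20:H4  best=H4
  + 0.0.0.0/0 (H1) depth=0
  ? 225.139.0.1  path d0:H1→d1:-→d2:-→d3:-→d4:-→d5:-→d6:-→d7:-→d8:-→d9:-→d10:-→d11:-→d12:-→d13:-→d14:-→d15:-→d16:H4  best=H4
  ? 225.139.193.203  path d0:H1→d1:-→d2:-→d3:-→d4:-→d5:-→d6:-→d7:-→d8:-→d9:-→d10:-→d11:-→d12:-→d13:-→d14:-→d15:-→d16:H4→d17:-→d18:-→d19:-→d20:H4  best=H4
  ? 225.139.0.0  path d0:H1→d1:-→d2:-→d3:-→d4:-→d5:-→d6:-→d7:-→d8:-→d9:-→d10:-→d11:-→d12:-→d13:-→d14:-→d15:-→d16:H4  best=H4
  ? 233.67.222.32  path d0:H1→d1:-→d2:-→d3:-→d4:-→d5:-→d6:-→d7:-→d8:-→d9:-→d10:-→d11:-→d12:-→d13:-→d14:-→d15:-→d16:-→d17:-→d18:-→d19:-→d20:-→d21:-→d22:-→d23:-→d24:-→d25:-→d26:-→d27:-→d28:H4  best=H4
  ? 225.139.33.128  path d0:H1→d1:-→d2:-→d3:-→d4:-→d5:-→d6:-→d7:-→d8:-→d9:-→d10:-→d11:-→d12:-→d13:-→d14:-→d15:-→d16:H4  best=H4
  + 233.67.0.0/16 (H3) depth=16
  ? 225.139.197.252  path d0:H1→d1:-→d2:-→d3:-→d4:-→d5:-→d6:-→d7:-→d8:-→d9:-→d10:-→d11:-→d12:-→d13:-→d14:-→d15:-→d16:H4→d17:-→d18:-→d19:-→d20:H4  best=H4
  + 225.139.192.0/20 (H2) depth=20
  + 225.0.0.0/8 (H1) depth=8
  + 225.128.0.0/12 (H4) depth=12
  ? 225.139.16.218  path d0:H1→d1:-→d2:-→d3:-→d4:-→d5:-→d6:-→d7:-→d8:H1→d9:-→d10:-→d11:-→d12:H4→d13:-→d14:-→d15:-→d16:H4  best=H4
  + 225.139.193.0/24 (H0) depth=24
  + 233.67.222.0/24 (H3) depth=24
  - 233.67.222.0/24 clear@24
  ? 225.139.192.0  path d0:H1→d1:-→d2:-→d3:-→d4:-→d5:-→d6:-→d7:-→d8:H1→d9:-→d10:-→d11:-→d12:H4→d13:-→d14:-→d15:-→d16:H4→d17:-→d18:-→d19:-→d20:H2→d21:-→d22:-→d23:-  best=H2
  ? 225.139.193.0  path d0:H1→d1:-→d2:-→d3:-→d4:-→d5:-→d6:-→d7:-→d8:H1→d9:-→d10:-→d11:-→d12:H4→d13:-→d14:-→d15:-→d16:H4→d17:-→d18:-→d19:-→d20:H2→d21:-→d22:-→d23:-→d24:H0  best=H0
  ? 233.67.222.38  path d0:H1→d1:-→d2:-→d3:-→d4:-→d5:-→d6:-→d7:-→d8:-→d9:-→d10:-→d11:-→d12:-→d13:-→d14:-→d15:-→d16:H3→d17:-→d18:-→d19:-→d20:-→d21:-→d22:-→d23:-→d24:-→d25:-→d26:-→d27:-→d28:H4  best=H4
  ? 225.139.192.12  path d0:H1→d1:-→d2:-→d3:-→d4:-→d5:-→d6:-→d7:-→d8:H1→d9:-→d10:-→d11:-→d12:H4→d13:-→d14:-→d15:-→d16:H4→d17:-→d18:-→d19:-→d20:H2→d21:-→d22:-→d23:-  best=H2
  + 233.67.208.0/20 (H0) depth=20
  ? 225.139.0.13  path d0:H1→d1:-→d2:-→d3:-→d4:-→d5:-→d6:-→d7:-→d8:H1→d9:-→d10:-→d11:-→d12:H4→d13:-→d14:-→d15:-→d16:H4  best=H4
  ? 233.67.209.54  path d0:H1→d1:-→d2:-→d3:-→d4:-→d5:-→d6:-→d7:-→d8:-→d9:-→d10:-→d11:-→d12:-→d13:-→d14:-→d15:-→d16:H3→d17:-→d18:-→d19:-→d20:H0  best=H0
  ? 233.67.208.221  path d0:H1→d1:-→d2:-→d3:-→d4:-→d5:-→d6:-→d7:-→d8:-→d9:-→d10:-→d11:-→d12:-→d13:-→d14:-→d15:-→d16:H3→d17:-→d18:-→d19:-→d20:H0  best=H0
  + 233.67.0.0/16 (H0) depth=16
  ? 233.67.222.34  path d0:H1→d1:-→d2:-→d3:-→d4:-→d5:-→d6:-→d7:-→d8:-→d9:-→d10:-→d11:-→d12:-→d13:-→d14:-→d15:-→d16:H0→d17:-→d18:-→d19:-→d20:H0→d21:-→d22:-→d23:-→d24:-→d25:-→d26:-→d27:-→d28:H4  best=H4
  - 225.139.192.0/20 clear@20
  + 224.0.0.0/5 (H4) depth=5
  - 224.0.0.0/5 clear@5

== LOOKUPS ==
["H4","H4","H4","H4","H4","H4","H4","H4","H4","H2","H0","H4","H2","H4","H0","H0","H4"]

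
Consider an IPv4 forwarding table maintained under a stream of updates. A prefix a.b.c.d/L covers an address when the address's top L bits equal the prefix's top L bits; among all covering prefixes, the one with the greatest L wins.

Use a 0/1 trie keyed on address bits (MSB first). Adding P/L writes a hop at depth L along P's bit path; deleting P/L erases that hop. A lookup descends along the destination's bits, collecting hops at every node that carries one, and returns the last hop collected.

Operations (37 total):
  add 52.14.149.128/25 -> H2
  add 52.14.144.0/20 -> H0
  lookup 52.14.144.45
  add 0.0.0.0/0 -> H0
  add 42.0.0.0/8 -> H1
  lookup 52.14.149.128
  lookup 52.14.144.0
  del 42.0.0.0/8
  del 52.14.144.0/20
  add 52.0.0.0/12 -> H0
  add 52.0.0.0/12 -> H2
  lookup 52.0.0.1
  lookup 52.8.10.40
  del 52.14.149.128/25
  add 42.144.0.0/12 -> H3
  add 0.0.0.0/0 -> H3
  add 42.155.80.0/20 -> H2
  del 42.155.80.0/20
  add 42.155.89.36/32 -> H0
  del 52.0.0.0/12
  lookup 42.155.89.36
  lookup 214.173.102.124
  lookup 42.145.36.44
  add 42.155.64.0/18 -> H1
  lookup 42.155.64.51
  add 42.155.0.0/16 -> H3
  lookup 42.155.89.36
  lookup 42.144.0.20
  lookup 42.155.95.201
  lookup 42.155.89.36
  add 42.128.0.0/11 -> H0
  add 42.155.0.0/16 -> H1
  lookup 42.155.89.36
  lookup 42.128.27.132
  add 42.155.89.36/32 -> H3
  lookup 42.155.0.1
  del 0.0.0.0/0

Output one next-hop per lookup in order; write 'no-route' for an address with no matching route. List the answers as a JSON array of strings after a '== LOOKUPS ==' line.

Process each operation:
  add 52.14.149.128/25 -> H2 at depth 25
  add 52.14.144.0/20 -> H0 at depth 20
  Q 52.14.144.45: descend 001101000000111010010 ; hops seen [H0] ; pick H0
  add 0.0.0.0/0 -> H0 at depth 0
  add 42.0.0.0/8 -> H1 at depth 8
  Q 52.14.149.128: descend 0011010000001110100101011 ; hops seen [H0,H0,H2] ; pick H2
  Q 52.14.144.0: descend 001101000000111010010 ; hops seen [H0,H0] ; pick H0
  - 42.0.0.0/8 clear@8
  - 52.14.144.0/20 clear@20
  add 52.0.0.0/12 -> H0 at depth 12
  add 52.0.0.0/12 -> H2 at depth 12
  Q 52.0.0.1: descend 001101000000 ; hops seen [H0,H2] ; pick H2
  Q 52.8.10.40: descend 0011010000001 ; hops seen [H0,H2] ; pick H2
  - 52.14.149.128/25 clear@25
  add 42.144.0.0/12 -> H3 at depth 12
  add 0.0.0.0/0 -> H3 at depth 0
  add 42.155.80.0/20 -> H2 at depth 20
  - 42.155.80.0/20 clear@20
  add 42.155.89.36/32 -> H0 at depth 32
  - 52.0.0.0/12 clear@12
  Q 42.155.89.36: descend 00101010100110110101100100100100 ; hops seen [H3,H3,H0] ; pick H0
  Q 214.173.102.124: descend ε ; hops seen [H3] ; pick H3
  Q 42.145.36.44: descend 001010101001 ; hops seen [H3,H3] ; pick H3
  add 42.155.64.0/18 -> H1 at depth 18
  Q 42.155.64.51: descend 0010101010011011010 ; hops seen [H3,H3,H1] ; pick H1
  add 42.155.0.0/16 -> H3 at depth 16
  Q 42.155.89.36: descend 00101010100110110101100100100100 ; hops seen [H3,H3,H3,H1,H0] ; pick H0
  Q 42.144.0.20: descend 001010101001 ; hops seen [H3,H3] ; pick H3
  Q 42.155.95.201: descend 001010101001101101011 ; hops seen [H3,H3,H3,H1] ; pick H1
  Q 42.155.89.36: descend 00101010100110110101100100100100 ; hops seen [H3,H3,H3,H1,H0] ; pick H0
  add 42.128.0.0/11 -> H0 at depth 11
  add 42.155.0.0/16 -> H1 at depth 16
  Q 42.155.89.36: descend 00101010100110110101100100100100 ; hops seen [H3,H0,H3,H1,H1,H0] ; pick H0
  Q 42.128.27.132: descend 00101010100 ; hops seen [H3,H0] ; pick H0
  add 42.155.89.36/32 -> H3 at depth 32
  Q 42.155.0.1: descend 00101010100110110 ; hops seen [H3,H0,H3,H1] ; pick H1
  - 0.0.0.0/0 clear@0

== LOOKUPS ==
["H0","H2","H0","H2","H2","H0","H3","H3","H1","H0","H3","H1","H0","H0","H0","H1"]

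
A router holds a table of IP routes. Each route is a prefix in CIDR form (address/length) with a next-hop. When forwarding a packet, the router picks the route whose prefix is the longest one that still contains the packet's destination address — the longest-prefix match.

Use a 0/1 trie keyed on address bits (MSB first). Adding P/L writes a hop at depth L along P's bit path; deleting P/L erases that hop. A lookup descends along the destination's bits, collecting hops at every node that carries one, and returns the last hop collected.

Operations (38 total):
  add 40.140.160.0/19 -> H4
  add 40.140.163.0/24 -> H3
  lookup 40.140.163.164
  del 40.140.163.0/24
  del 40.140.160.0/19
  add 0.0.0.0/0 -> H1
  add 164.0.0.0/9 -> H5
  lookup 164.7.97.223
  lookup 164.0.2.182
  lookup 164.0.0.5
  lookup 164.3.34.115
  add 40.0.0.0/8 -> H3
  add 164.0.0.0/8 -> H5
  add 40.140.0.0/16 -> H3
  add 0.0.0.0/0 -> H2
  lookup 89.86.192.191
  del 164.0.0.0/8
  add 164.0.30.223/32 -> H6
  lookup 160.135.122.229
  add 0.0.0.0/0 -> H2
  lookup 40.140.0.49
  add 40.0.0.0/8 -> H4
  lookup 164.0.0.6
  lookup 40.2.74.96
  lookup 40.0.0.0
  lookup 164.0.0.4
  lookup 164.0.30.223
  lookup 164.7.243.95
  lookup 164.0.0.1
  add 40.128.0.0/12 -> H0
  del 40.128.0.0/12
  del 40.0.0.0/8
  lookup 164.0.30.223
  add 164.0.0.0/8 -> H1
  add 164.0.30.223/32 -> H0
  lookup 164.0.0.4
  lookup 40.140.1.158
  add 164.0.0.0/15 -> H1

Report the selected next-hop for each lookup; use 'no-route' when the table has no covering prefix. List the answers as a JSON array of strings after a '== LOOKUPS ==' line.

Apply in order:
  add 40.140.160.0/19 -> H4 at depth 19
  add 40.140.163.0/24 -> H3 at depth 24
  lookup 40.140.163.164: bits 001010001000110010100011 walk d0:-→d1:-→d2:-→d3:-→d4:-→d5:-→d6:-→d7:-→d8:-→d9:-→d10:-→d11:-→d12:-→d13:-→d14:-→d15:-→d16:-→d17:-→d18:-→d19:H4→d20:-→d21:-→d22:-→d23:-→d24:H3 -> H3
  - 40.140.163.0/24 clear@24
  - 40.140.160.0/19 clear@19
  add 0.0.0.0/0 -> H1 at depth 0
  add 164.0.0.0/9 -> H5 at depth 9
  lookup 164.7.97.223: bits 101001000 walk d0:H1→d1:-→d2:-→d3:-→d4:-→d5:-→d6:-→d7:-→d8:-→d9:H5 -> H5
  lookup 164.0.2.182: bits 101001000 walk d0:H1→d1:-→d2:-→d3:-→d4:-→d5:-→d6:-→d7:-→d8:-→d9:H5 -> H5
  lookup 164.0.0.5: bits 101001000 walk d0:H1→d1:-→d2:-→d3:-→d4:-→d5:-→d6:-→d7:-→d8:-→d9:H5 -> H5
  lookup 164.3.34.115: bits 101001000 walk d0:H1→d1:-→d2:-→d3:-→d4:-→d5:-→d6:-→d7:-→d8:-→d9:H5 -> H5
  add 40.0.0.0/8 -> H3 at depth 8
  add 164.0.0.0/8 -> H5 at depth 8
  add 40.140.0.0/16 -> H3 at depth 16
  add 0.0.0.0/0 -> H2 at depth 0
  lookup 89.86.192.191: bits 0 walk d0:H2→d1:- -> H2
  - 164.0.0.0/8 clear@8
  add 164.0.30.223/32 -> H6 at depth 32
  lookup 160.135.122.229: bits 10100 walk d0:H2→d1:-→d2:-→d3:-→d4:-→d5:- -> H2
  add 0.0.0.0/0 -> H2 at depth 0
  lookup 40.140.0.49: bits 0010100010001100 walk d0:H2→d1:-→d2:-→d3:-→d4:-→d5:-→d6:-→d7:-→d8:H3→d9:-→d10:-→d11:-→d12:-→d13:-→d14:-→d15:-→d16:H3 -> H3
  add 40.0.0.0/8 -> H4 at depth 8
  lookup 164.0.0.6: bits 1010010000000000000 walk d0:H2→d1:-→d2:-→d3:-→d4:-→d5:-→d6:-→d7:-→d8:-→d9:H5→d10:-→d11:-→d12:-→d13:-→d14:-→d15:-→d16:-→d17:-→d18:-→d19:- -> H5
  lookup 40.2.74.96: bits 00101000 walk d0:H2→d1:-→d2:-→d3:-→d4:-→d5:-→d6:-→d7:-→d8:H4 -> H4
  lookup 40.0.0.0: bits 00101000 walk d0:H2→d1:-→d2:-→d3:-→d4:-→d5:-→d6:-→d7:-→d8:H4 -> H4
  lookup 164.0.0.4: bits 1010010000000000000 walk d0:H2→d1:-→d2:-→d3:-→d4:-→d5:-→d6:-→d7:-→d8:-→d9:H5→d10:-→d11:-→d12:-→d13:-→d14:-→d15:-→d16:-→d17:-→d18:-→d19:- -> H5
  lookup 164.0.30.223: bits 10100100000000000001111011011111 walk d0:H2→d1:-→d2:-→d3:-→d4:-→d5:-→d6:-→d7:-→d8:-→d9:H5→d10:-→d11:-→d12:-→d13:-→d14:-→d15:-→d16:-→d17:-→d18:-→d19:-→d20:-→d21:-→d22:-→d23:-→d24:-→d25:-→d26:-→d27:-→d28:-→d29:-→d30:-→d31:-→d32:H6 -> H6
  lookup 164.7.243.95: bits 1010010000000 walk d0:H2→d1:-→d2:-→d3:-→d4:-→d5:-→d6:-→d7:-→d8:-→d9:H5→d10:-→d11:-→d12:-→d13:- -> H5
  lookup 164.0.0.1: bits 1010010000000000000 walk d0:H2→d1:-→d2:-→d3:-→d4:-→d5:-→d6:-→d7:-→d8:-→d9:H5→d10:-→d11:-→d12:-→d13:-→d14:-→d15:-→d16:-→d17:-→d18:-→d19:- -> H5
  add 40.128.0.0/12 -> H0 at depth 12
  - 40.128.0.0/12 clear@12
  - 40.0.0.0/8 clear@8
  lookup 164.0.30.223: bits 10100100000000000001111011011111 walk d0:H2→d1:-→d2:-→d3:-→d4:-→d5:-→d6:-→d7:-→d8:-→d9:H5→d10:-→d11:-→d12:-→d13:-→d14:-→d15:-→d16:-→d17:-→d18:-→d19:-→d20:-→d21:-→d22:-→d23:-→d24:-→d25:-→d26:-→d27:-→d28:-→d29:-→d30:-→d31:-→d32:H6 -> H6
  add 164.0.0.0/8 -> H1 at depth 8
  add 164.0.30.223/32 -> H0 at depth 32
  lookup 164.0.0.4: bits 1010010000000000000 walk d0:H2→d1:-→d2:-→d3:-→d4:-→d5:-→d6:-→d7:-→d8:H1→d9:H5→d10:-→d11:-→d12:-→d13:-→d14:-→d15:-→d16:-→d17:-→d18:-→d19:- -> H5
  lookup 40.140.1.158: bits 0010100010001100 walk d0:H2→d1:-→d2:-→d3:-→d4:-→d5:-→d6:-→d7:-→d8:-→d9:-→d10:-→d11:-→d12:-→d13:-→d14:-→d15:-→d16:H3 -> H3
  add 164.0.0.0/15 -> H1 at depth 15

== LOOKUPS ==
["H3","H5","H5","H5","H5","H2","H2","H3","H5","H4","H4","H5","H6","H5","H5","H6","H5","H3"]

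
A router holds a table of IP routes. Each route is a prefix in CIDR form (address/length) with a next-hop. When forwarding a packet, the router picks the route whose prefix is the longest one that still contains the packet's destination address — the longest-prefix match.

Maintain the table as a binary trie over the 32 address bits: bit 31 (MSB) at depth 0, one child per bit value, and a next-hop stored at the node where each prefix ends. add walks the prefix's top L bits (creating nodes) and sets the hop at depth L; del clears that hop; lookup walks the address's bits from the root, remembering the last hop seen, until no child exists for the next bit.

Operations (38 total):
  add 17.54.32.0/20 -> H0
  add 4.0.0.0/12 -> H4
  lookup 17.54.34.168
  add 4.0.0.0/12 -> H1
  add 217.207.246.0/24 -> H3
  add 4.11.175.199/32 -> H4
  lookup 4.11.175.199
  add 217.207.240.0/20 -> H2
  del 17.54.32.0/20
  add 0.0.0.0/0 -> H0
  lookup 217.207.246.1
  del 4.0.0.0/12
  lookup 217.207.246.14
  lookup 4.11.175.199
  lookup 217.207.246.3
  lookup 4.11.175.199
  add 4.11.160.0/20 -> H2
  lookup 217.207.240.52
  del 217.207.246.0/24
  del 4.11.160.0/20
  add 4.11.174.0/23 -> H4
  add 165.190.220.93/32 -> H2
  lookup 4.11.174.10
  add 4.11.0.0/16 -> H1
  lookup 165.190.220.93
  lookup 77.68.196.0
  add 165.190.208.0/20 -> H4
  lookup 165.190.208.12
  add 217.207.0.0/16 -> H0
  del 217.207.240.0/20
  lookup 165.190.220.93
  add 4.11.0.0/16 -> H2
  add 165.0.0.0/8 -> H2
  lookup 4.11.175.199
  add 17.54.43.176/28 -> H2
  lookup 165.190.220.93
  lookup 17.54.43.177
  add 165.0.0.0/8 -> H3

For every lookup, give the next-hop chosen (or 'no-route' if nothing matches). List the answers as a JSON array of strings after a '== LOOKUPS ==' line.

Apply in order:
  add 17.54.32.0/20 -> H0 at depth 20
  add 4.0.0.0/12 -> H4 at depth 12
  Q 17.54.34.168: descend 00010001001101100010 ; hops seen [H0] ; pick H0
  add 4.0.0.0/12 -> H1 at depth 12
  add 217.207.246.0/24 -> H3 at depth 24
  add 4.11.175.199/32 -> H4 at depth 32
  Q 4.11.175.199: descend 00000100000010111010111111000111 ; hops seen [H1,H4] ; pick H4
  add 217.207.240.0/20 -> H2 at depth 20
  - 17.54.32.0/20 clear@20
  add 0.0.0.0/0 -> H0 at depth 0
  Q 217.207.246.1: descend 110110011100111111110110 ; hops seen [H0,H2,H3] ; pick H3
  - 4.0.0.0/12 clear@12
  Q 217.207.246.14: descend 110110011100111111110110 ; hops seen [H0,H2,H3] ; pick H3
  Q 4.11.175.199: descend 00000100000010111010111111000111 ; hops seen [H0,H4] ; pick H4
  Q 217.207.246.3: descend 110110011100111111110110 ; hops seen [H0,H2,H3] ; pick H3
  Q 4.11.175.199: descend 00000100000010111010111111000111 ; hops seen [H0,H4] ; pick H4
  add 4.11.160.0/20 -> H2 at depth 20
  Q 217.207.240.52: descend 110110011100111111110 ; hops seen [H0,H2] ; pick H2
  - 217.207.246.0/24 clear@24
  - 4.11.160.0/20 clear@20
  add 4.11.174.0/23 -> H4 at depth 23
  add 165.190.220.93/32 -> H2 at depth 32
  Q 4.11.174.10: descend 00000100000010111010111 ; hops seen [H0,H4] ; pick H4
  add 4.11.0.0/16 -> H1 at depth 16
  Q 165.190.220.93: descend 10100101101111101101110001011101 ; hops seen [H0,H2] ; pick H2
  Q 77.68.196.0: descend 0 ; hops seen [H0] ; pick H0
  add 165.190.208.0/20 -> H4 at depth 20
  Q 165.190.208.12: descend 10100101101111101101 ; hops seen [H0,H4] ; pick H4
  add 217.207.0.0/16 -> H0 at depth 16
  - 217.207.240.0/20 clear@20
  Q 165.190.220.93: descend 10100101101111101101110001011101 ; hops seen [H0,H4,H2] ; pick H2
  add 4.11.0.0/16 -> H2 at depth 16
  add 165.0.0.0/8 -> H2 at depth 8
  Q 4.11.175.199: descend 00000100000010111010111111000111 ; hops seen [H0,H2,H4,H4] ; pick H4
  add 17.54.43.176/28 -> H2 at depth 28
  Q 165.190.220.93: descend 10100101101111101101110001011101 ; hops seen [H0,H2,H4,H2] ; pick H2
  Q 17.54.43.177: descend 0001000100110110001010111011 ; hops seen [H0,H2] ; pick H2
  add 165.0.0.0/8 -> H3 at depth 8

== LOOKUPS ==
["H0","H4","H3","H3","H4","H3","H4","H2","H4","H2","H0","H4","H2","H4","H2","H2"]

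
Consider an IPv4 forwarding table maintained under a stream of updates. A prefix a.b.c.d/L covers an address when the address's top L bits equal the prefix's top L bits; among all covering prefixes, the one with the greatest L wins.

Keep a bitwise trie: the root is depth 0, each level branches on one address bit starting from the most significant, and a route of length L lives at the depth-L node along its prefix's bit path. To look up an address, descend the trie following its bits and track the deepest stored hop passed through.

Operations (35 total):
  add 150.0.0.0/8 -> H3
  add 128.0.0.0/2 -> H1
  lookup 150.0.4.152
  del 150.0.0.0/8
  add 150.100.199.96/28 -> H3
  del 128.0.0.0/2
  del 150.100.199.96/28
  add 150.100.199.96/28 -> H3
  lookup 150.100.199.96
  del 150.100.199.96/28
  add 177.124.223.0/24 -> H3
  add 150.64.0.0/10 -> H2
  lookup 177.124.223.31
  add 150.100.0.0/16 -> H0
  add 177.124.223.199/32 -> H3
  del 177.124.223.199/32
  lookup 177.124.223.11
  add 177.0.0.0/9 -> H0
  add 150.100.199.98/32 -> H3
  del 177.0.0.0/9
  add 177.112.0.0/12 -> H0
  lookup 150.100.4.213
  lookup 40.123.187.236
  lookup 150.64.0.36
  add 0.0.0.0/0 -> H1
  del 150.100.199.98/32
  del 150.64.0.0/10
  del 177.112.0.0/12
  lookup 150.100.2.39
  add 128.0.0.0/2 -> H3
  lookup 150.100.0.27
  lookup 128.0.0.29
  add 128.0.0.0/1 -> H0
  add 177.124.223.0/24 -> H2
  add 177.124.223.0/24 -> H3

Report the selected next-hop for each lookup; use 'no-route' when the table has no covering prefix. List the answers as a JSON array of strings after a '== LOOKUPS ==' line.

Process each operation:
  add 150.0.0.0/8 -> H3 at depth 8
  add 128.0.0.0/2 -> H1 at depth 2
  ? 150.0.4.152  path d0:-→d1:-→d2:H1→d3:-→d4:-→d5:-→d6:-→d7:-→d8:H3  best=H3
  del 150.0.0.0/8 (clear depth 8)
  add 150.100.199.96/28 -> H3 at depth 28
  del 128.0.0.0/2 (clear depth 2)
  del 150.100.199.96/28 (clear depth 28)
  add 150.100.199.96/28 -> H3 at depth 28
  ? 150.100.199.96  path d0:-→d1:-→d2:-→d3:-→d4:-→d5:-→d6:-→d7:-→d8:-→d9:-→d10:-→d11:-→d12:-→d13:-→d14:-→d15:-→d16:-→d17:-→d18:-→d19:-→d20:-→d21:-→d22:-→d23:-→d24:-→d25:-→d26:-→d27:-→d28:H3  best=H3
  del 150.100.199.96/28 (clear depth 28)
  add 177.124.223.0/24 -> H3 at depth 24
  add 150.64.0.0/10 -> H2 at depth 10
  ? 177.124.223.31  path d0:-→d1:-→d2:-→d3:-→d4:-→d5:-→d6:-→d7:-→d8:-→d9:-→d10:-→d11:-→d12:-→d13:-→d14:-→d15:-→d16:-→d17:-→d18:-→d19:-→d20:-→d21:-→d22:-→d23:-→d24:H3  best=H3
  add 150.100.0.0/16 -> H0 at depth 16
  add 177.124.223.199/32 -> H3 at depth 32
  del 177.124.223.199/32 (clear depth 32)
  ? 177.124.223.11  path d0:-→d1:-→d2:-→d3:-→d4:-→d5:-→d6:-→d7:-→d8:-→d9:-→d10:-→d11:-→d12:-→d13:-→d14:-→d15:-→d16:-→d17:-→d18:-→d19:-→d20:-→d21:-→d22:-→d23:-→d24:H3  best=H3
  add 177.0.0.0/9 -> H0 at depth 9
  add 150.100.199.98/32 -> H3 at depth 32
  del 177.0.0.0/9 (clear depth 9)
  add 177.112.0.0/12 -> H0 at depth 12
  ? 150.100.4.213  path d0:-→d1:-→d2:-→d3:-→d4:-→d5:-→d6:-→d7:-→d8:-→d9:-→d10:H2→d11:-→d12:-→d13:-→d14:-→d15:-→d16:H0  best=H0
  ? 40.123.187.236  path d0:-  best=no-route
  ? 150.64.0.36  path d0:-→d1:-→d2:-→d3:-→d4:-→d5:-→d6:-→d7:-→d8:-→d9:-→d10:H2  best=H2
  add 0.0.0.0/0 -> H1 at depth 0
  del 150.100.199.98/32 (clear depth 32)
  del 150.64.0.0/10 (clear depth 10)
  del 177.112.0.0/12 (clear depth 12)
  ? 150.100.2.39  path d0:H1→d1:-→d2:-→d3:-→d4:-→d5:-→d6:-→d7:-→d8:-→d9:-→d10:-→d11:-→d12:-→d13:-→d14:-→d15:-→d16:H0  best=H0
  add 128.0.0.0/2 -> H3 at depth 2
  ? 150.100.0.27  path d0:H1→d1:-→d2:H3→d3:-→d4:-→d5:-→d6:-→d7:-→d8:-→d9:-→d10:-→d11:-→d12:-→d13:-→d14:-→d15:-→d16:H0  best=H0
  ? 128.0.0.29  path d0:H1→d1:-→d2:H3→d3:-  best=H3
  add 128.0.0.0/1 -> H0 at depth 1
  add 177.124.223.0/24 -> H2 at depth 24
  add 177.124.223.0/24 -> H3 at depth 24

== LOOKUPS ==
["H3","H3","H3","H3","H0","no-route","H2","H0","H0","H3"]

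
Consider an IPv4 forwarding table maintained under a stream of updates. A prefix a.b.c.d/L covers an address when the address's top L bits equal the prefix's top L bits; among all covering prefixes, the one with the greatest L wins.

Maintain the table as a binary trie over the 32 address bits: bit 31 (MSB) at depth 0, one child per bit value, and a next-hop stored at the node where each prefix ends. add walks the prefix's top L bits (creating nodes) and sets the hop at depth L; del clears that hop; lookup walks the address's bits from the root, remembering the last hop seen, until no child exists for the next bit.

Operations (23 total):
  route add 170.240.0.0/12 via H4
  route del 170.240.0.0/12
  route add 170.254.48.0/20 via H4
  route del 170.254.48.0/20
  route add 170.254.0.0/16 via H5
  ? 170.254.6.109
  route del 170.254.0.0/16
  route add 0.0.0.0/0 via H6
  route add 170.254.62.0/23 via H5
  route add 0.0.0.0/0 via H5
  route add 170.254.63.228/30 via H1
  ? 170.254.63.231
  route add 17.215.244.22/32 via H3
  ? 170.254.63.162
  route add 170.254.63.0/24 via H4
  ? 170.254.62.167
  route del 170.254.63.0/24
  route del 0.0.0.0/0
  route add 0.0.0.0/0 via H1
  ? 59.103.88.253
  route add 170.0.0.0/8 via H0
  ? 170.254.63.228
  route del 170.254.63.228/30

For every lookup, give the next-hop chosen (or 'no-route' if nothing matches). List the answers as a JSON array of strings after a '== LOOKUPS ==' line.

Process each operation:
  add 170.240.0.0/12 -> H4 at depth 12
  - 170.240.0.0/12 clear@12
  add 170.254.48.0/20 -> H4 at depth 20
  - 170.254.48.0/20 clear@20
  add 170.254.0.0/16 -> H5 at depth 16
  lookup 170.254.6.109: bits 101010101111111000 walk d0:-→d1:-→d2:-→d3:-→d4:-→d5:-→d6:-→d7:-→d8:-→d9:-→d10:-→d11:-→d12:-→d13:-→d14:-→d15:-→d16:H5→d17:-→d18:- -> H5
  - 170.254.0.0/16 clear@16
  add 0.0.0.0/0 -> H6 at depth 0
  add 170.254.62.0/23 -> H5 at depth 23
  add 0.0.0.0/0 -> H5 at depth 0
  add 170.254.63.228/30 -> H1 at depth 30
  lookup 170.254.63.231: bits 101010101111111000111111111001 walk d0:H5→d1:-→d2:-→d3:-→d4:-→d5:-→d6:-→d7:-→d8:-→d9:-→d10:-→d11:-→d12:-→d13:-→d14:-→d15:-→d16:-→d17:-→d18:-→d19:-→d20:-→d21:-→d22:-→d23:H5→d24:-→d25:-→d26:-→d27:-→d28:-→d29:-→d30:H1 -> H1
  add 17.215.244.22/32 -> H3 at depth 32
  lookup 170.254.63.162: bits 1010101011111110001111111 walk d0:H5→d1:-→d2:-→d3:-→d4:-→d5:-→d6:-→d7:-→d8:-→d9:-→d10:-→d11:-→d12:-→d13:-→d14:-→d15:-→d16:-→d17:-→d18:-→d19:-→d20:-→d21:-→d22:-→d23:H5→d24:-→d25:- -> H5
  add 170.254.63.0/24 -> H4 at depth 24
  lookup 170.254.62.167: bits 10101010111111100011111 walk d0:H5→d1:-→d2:-→d3:-→d4:-→d5:-→d6:-→d7:-→d8:-→d9:-→d10:-→d11:-→d12:-→d13:-→d14:-→d15:-→d16:-→d17:-→d18:-→d19:-→d20:-→d21:-→d22:-→d23:H5 -> H5
  - 170.254.63.0/24 clear@24
  - 0.0.0.0/0 clear@0
  add 0.0.0.0/0 -> H1 at depth 0
  lookup 59.103.88.253: bits 00 walk d0:H1→d1:-→d2:- -> H1
  add 170.0.0.0/8 -> H0 at depth 8
  lookup 170.254.63.228: bits 101010101111111000111111111001 walk d0:H1→d1:-→d2:-→d3:-→d4:-→d5:-→d6:-→d7:-→d8:H0→d9:-→d10:-→d11:-→d12:-→d13:-→d14:-→d15:-→d16:-→d17:-→d18:-→d19:-→d20:-→d21:-→d22:-→d23:H5→d24:-→d25:-→d26:-→d27:-→d28:-→d29:-→d30:H1 -> H1
  - 170.254.63.228/30 clear@30

== LOOKUPS ==
["H5","H1","H5","H5","H1","H1"]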